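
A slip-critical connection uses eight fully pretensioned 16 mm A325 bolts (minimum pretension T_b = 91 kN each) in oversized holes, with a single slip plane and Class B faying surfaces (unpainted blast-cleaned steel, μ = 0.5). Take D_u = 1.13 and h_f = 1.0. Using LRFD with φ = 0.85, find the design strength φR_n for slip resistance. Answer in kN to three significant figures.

350 kN

R_n = μ · D_u · h_f · T_b · n_s · n_b = 0.5 × 1.13 × 1.0 × 91 × 1 × 8 = 411.3 kN.
Design strength φR_n = 0.85 × 411.3 = 350 kN.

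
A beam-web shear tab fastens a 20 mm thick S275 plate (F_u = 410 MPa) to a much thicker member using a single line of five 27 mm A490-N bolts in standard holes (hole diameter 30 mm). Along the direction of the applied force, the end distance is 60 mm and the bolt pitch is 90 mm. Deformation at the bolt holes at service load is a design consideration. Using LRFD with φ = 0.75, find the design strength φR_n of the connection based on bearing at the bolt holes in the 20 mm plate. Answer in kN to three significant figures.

1930 kN

Per bolt r_n = 1.2 l_c t F_u ≤ 2.4 d t F_u; upper limit = 2.4 × 27 × 20 × 410 / 1000 = 531.4 kN.
Edge bolt: l_c = 60 − 30/2 = 45 mm → 1.2 × 45 × 20 × 410 / 1000 = 442.8 → r_n = 442.8 kN.
Interior bolts: l_c = 90 − 30 = 60 mm → 1.2 × 60 × 20 × 410 / 1000 = 590.4 → r_n = 531.4 kN.
R_n = 1 × 442.8 + 4 × 531.4 = 2568 kN.
Design strength φR_n = 0.75 × 2568 = 1930 kN.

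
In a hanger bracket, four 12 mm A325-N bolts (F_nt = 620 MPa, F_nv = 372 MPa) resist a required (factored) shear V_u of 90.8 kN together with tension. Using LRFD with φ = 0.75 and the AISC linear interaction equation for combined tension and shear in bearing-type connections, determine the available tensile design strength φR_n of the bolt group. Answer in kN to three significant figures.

122 kN

A_b = π·12²/4 = 113.1 mm²; f_rv = 90.8 × 1000 / (4 × 113.1) = 200.7 MPa.
F'_nt = 1.3 F_nt − (F_nt / φF_nv) f_rv = 1.3·620 − (620/(0.75·372))·200.7 = 360 MPa, capped at F_nt → F'_nt = 360 MPa.
R_n = F'_nt · A_b · n = 360 × 113.1 × 4 / 1000 = 162.8 kN.
Design strength φR_n = 0.75 × 162.8 = 122 kN.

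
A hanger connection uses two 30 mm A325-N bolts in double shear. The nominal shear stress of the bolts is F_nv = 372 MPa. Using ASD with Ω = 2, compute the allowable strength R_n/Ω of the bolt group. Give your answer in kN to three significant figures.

526 kN

A_b = π × 30² / 4 = 706.9 mm².
R_n = F_nv · A_b · n · n_s = 372 × 706.9 × 2 × 2 / 1000 = 1052 kN.
Allowable strength R_n/Ω = 1052 / 2 = 526 kN.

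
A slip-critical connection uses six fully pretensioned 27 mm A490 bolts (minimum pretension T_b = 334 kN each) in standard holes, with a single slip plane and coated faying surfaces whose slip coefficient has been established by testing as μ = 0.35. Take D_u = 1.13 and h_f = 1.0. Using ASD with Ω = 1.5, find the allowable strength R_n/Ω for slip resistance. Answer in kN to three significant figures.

528 kN

R_n = μ · D_u · h_f · T_b · n_s · n_b = 0.35 × 1.13 × 1.0 × 334 × 1 × 6 = 792.6 kN.
Allowable strength R_n/Ω = 792.6 / 1.5 = 528 kN.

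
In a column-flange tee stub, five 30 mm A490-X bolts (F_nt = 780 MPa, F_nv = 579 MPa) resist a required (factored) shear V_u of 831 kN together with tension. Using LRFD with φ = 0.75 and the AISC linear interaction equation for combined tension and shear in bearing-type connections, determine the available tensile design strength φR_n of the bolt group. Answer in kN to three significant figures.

1570 kN

A_b = π·30²/4 = 706.9 mm²; f_rv = 831 × 1000 / (5 × 706.9) = 235.1 MPa.
F'_nt = 1.3 F_nt − (F_nt / φF_nv) f_rv = 1.3·780 − (780/(0.75·579))·235.1 = 591.7 MPa, capped at F_nt → F'_nt = 591.7 MPa.
R_n = F'_nt · A_b · n = 591.7 × 706.9 × 5 / 1000 = 2091 kN.
Design strength φR_n = 0.75 × 2091 = 1570 kN.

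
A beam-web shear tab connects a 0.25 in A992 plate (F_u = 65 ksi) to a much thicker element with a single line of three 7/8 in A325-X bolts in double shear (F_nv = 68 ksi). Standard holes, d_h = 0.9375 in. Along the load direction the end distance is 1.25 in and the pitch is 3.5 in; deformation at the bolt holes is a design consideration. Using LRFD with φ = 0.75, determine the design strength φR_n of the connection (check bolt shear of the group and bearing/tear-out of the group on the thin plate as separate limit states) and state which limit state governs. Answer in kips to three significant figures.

Bolt shear: A_b = π·0.875²/4 = 0.6013 in²; R_n = 68 × 0.6013 × 3 × 2 = 245.3 kips → 0.75 × 245.3 = 184 kips.
Bearing (1.2 l_c t F_u ≤ 2.4 d t F_u): upper limit = 2.4·0.875·0.25·65 = 34.12 kips.
  Edge l_c = 1.25 − 0.9375/2 = 0.7812 → r_n = 15.23 kips; interior l_c = 3.5 − 0.9375 = 2.562 → r_n = 34.12 kips.
  R_n,bearing = 1·15.23 + 2·34.12 = 83.48 kips → 0.75 × 83.48 = 62.6 kips.
Bearing governs: 62.6 kips.

62.6 kips (bearing governs)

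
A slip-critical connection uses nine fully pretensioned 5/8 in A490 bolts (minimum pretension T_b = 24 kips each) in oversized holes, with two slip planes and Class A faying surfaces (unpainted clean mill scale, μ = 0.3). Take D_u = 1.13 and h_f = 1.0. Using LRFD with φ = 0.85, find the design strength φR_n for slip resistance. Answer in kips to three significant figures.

R_n = μ · D_u · h_f · T_b · n_s · n_b = 0.3 × 1.13 × 1.0 × 24 × 2 × 9 = 146.4 kips.
Design strength φR_n = 0.85 × 146.4 = 124 kips.

124 kips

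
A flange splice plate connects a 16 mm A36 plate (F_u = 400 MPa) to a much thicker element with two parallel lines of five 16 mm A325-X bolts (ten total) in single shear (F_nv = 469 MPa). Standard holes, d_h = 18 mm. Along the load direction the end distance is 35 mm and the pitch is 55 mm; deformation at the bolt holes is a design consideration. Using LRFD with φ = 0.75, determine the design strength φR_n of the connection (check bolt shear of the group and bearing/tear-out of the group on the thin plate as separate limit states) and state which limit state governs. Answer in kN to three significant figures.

707 kN (bolt shear governs)

Bolt shear: A_b = π·16²/4 = 201.1 mm²; R_n = 469 × 201.1 × 10 × 1 / 1000 = 943 kN → 0.75 × 943 = 707 kN.
Bearing (1.2 l_c t F_u ≤ 2.4 d t F_u): upper limit = 2.4·16·16·400 / 1000 = 245.8 kN.
  Edge l_c = 35 − 18/2 = 26 → r_n = 199.7 kN; interior l_c = 55 − 18 = 37 → r_n = 245.8 kN.
  R_n,bearing = 2·199.7 + 8·245.8 = 2365 kN → 0.75 × 2365 = 1770 kN.
Bolt shear governs: 707 kN.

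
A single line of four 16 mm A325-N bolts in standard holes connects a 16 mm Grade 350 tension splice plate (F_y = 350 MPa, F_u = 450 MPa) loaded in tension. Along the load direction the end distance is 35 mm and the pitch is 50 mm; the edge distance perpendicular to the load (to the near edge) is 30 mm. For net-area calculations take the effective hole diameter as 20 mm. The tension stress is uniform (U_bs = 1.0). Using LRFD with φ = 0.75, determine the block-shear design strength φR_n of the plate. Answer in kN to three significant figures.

Shear plane L_v = 35 + 3·50 = 185 mm; A_gv = 185 × 16 = 2960 mm².
A_nv = (185 − 3.5·20) × 16 = 1840 mm².
A_nt = (30 − 0.5·20) × 16 = 320 mm².
0.6 F_u A_nv = 496.8 kN; 0.6 F_y A_gv = 621.6 kN → shear rupture governs the shear term.
R_n = 496.8 + 1.0 × 450 × 320 / 1000 = 640.8 kN.
Design strength φR_n = 0.75 × 640.8 = 481 kN.

481 kN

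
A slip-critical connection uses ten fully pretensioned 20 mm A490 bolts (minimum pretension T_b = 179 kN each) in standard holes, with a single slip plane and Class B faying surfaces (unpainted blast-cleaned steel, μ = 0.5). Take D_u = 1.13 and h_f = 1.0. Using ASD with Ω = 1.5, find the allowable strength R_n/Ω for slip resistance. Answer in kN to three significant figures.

R_n = μ · D_u · h_f · T_b · n_s · n_b = 0.5 × 1.13 × 1.0 × 179 × 1 × 10 = 1011 kN.
Allowable strength R_n/Ω = 1011 / 1.5 = 674 kN.

674 kN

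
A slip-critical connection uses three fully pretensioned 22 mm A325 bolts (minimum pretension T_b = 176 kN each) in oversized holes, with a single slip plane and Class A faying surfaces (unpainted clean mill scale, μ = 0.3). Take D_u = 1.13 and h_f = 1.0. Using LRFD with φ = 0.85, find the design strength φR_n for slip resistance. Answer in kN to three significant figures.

R_n = μ · D_u · h_f · T_b · n_s · n_b = 0.3 × 1.13 × 1.0 × 176 × 1 × 3 = 179 kN.
Design strength φR_n = 0.85 × 179 = 152 kN.

152 kN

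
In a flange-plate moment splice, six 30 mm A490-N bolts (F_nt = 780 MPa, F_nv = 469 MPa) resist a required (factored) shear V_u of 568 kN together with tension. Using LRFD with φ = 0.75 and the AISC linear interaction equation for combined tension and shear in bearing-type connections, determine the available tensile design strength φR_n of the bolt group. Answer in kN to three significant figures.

A_b = π·30²/4 = 706.9 mm²; f_rv = 568 × 1000 / (6 × 706.9) = 133.9 MPa.
F'_nt = 1.3 F_nt − (F_nt / φF_nv) f_rv = 1.3·780 − (780/(0.75·469))·133.9 = 717 MPa, capped at F_nt → F'_nt = 717 MPa.
R_n = F'_nt · A_b · n = 717 × 706.9 × 6 / 1000 = 3041 kN.
Design strength φR_n = 0.75 × 3041 = 2280 kN.

2280 kN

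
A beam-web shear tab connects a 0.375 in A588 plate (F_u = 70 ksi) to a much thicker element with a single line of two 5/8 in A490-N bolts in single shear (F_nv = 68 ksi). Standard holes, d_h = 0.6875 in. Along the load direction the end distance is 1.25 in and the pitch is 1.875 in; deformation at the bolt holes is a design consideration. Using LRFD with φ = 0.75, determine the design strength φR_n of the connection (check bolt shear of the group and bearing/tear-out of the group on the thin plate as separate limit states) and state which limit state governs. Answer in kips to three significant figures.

Bolt shear: A_b = π·0.625²/4 = 0.3068 in²; R_n = 68 × 0.3068 × 2 × 1 = 41.72 kips → 0.75 × 41.72 = 31.3 kips.
Bearing (1.2 l_c t F_u ≤ 2.4 d t F_u): upper limit = 2.4·0.625·0.375·70 = 39.38 kips.
  Edge l_c = 1.25 − 0.6875/2 = 0.9062 → r_n = 28.55 kips; interior l_c = 1.875 − 0.6875 = 1.188 → r_n = 37.41 kips.
  R_n,bearing = 1·28.55 + 1·37.41 = 65.95 kips → 0.75 × 65.95 = 49.5 kips.
Bolt shear governs: 31.3 kips.

31.3 kips (bolt shear governs)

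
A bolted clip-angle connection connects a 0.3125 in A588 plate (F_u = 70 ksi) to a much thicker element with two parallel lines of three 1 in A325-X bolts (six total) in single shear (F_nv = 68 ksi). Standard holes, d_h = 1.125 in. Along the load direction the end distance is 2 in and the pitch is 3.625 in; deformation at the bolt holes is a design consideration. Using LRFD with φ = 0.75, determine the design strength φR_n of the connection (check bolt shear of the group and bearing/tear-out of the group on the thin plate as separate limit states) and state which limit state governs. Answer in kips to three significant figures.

Bolt shear: A_b = π·1²/4 = 0.7854 in²; R_n = 68 × 0.7854 × 6 × 1 = 320.4 kips → 0.75 × 320.4 = 240 kips.
Bearing (1.2 l_c t F_u ≤ 2.4 d t F_u): upper limit = 2.4·1·0.3125·70 = 52.5 kips.
  Edge l_c = 2 − 1.125/2 = 1.438 → r_n = 37.73 kips; interior l_c = 3.625 − 1.125 = 2.5 → r_n = 52.5 kips.
  R_n,bearing = 2·37.73 + 4·52.5 = 285.5 kips → 0.75 × 285.5 = 214 kips.
Bearing governs: 214 kips.

214 kips (bearing governs)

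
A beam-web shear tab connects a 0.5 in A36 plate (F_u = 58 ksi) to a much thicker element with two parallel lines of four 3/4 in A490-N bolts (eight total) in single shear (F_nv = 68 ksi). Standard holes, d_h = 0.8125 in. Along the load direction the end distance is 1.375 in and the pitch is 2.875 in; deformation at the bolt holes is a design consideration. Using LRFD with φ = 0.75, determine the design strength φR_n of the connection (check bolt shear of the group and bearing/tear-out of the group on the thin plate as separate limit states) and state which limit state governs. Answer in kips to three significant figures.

Bolt shear: A_b = π·0.75²/4 = 0.4418 in²; R_n = 68 × 0.4418 × 8 × 1 = 240.3 kips → 0.75 × 240.3 = 180 kips.
Bearing (1.2 l_c t F_u ≤ 2.4 d t F_u): upper limit = 2.4·0.75·0.5·58 = 52.2 kips.
  Edge l_c = 1.375 − 0.8125/2 = 0.9688 → r_n = 33.71 kips; interior l_c = 2.875 − 0.8125 = 2.062 → r_n = 52.2 kips.
  R_n,bearing = 2·33.71 + 6·52.2 = 380.6 kips → 0.75 × 380.6 = 285 kips.
Bolt shear governs: 180 kips.

180 kips (bolt shear governs)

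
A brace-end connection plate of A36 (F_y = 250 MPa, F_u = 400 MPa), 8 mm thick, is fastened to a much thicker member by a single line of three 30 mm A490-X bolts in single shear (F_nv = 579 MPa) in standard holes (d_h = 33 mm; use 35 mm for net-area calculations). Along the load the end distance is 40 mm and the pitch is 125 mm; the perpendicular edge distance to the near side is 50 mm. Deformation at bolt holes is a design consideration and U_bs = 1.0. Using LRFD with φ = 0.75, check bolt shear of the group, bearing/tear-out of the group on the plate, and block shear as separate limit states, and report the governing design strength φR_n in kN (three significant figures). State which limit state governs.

Bolt shear: A_b = π·30²/4 = 706.9 mm²; R_n = 579 × 706.9 × 3 × 1 / 1000 = 1228 kN → 0.75 × 1228 = 921 kN.
Bearing: edge l_c = 23.5, r_n = 90.24 kN; interior l_c = 92, r_n = 230.4 kN; R_n = 90.24 + 2·230.4 = 551 kN → 413 kN.
Block shear: A_gv = 2320, A_nv = 1620, A_nt = 260 mm²; R_n = min(0.6F_uA_nv, 0.6F_yA_gv) + U_bs·F_u·A_nt = 452 kN → 339 kN.
Block shear governs: 339 kN.

339 kN (block shear governs)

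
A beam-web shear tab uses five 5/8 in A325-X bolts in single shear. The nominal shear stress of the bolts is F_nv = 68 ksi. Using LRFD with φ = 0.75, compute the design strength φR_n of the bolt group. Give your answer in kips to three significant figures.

A_b = π × 0.625² / 4 = 0.3068 in².
R_n = F_nv · A_b · n · n_s = 68 × 0.3068 × 5 × 1 = 104.3 kips.
Design strength φR_n = 0.75 × 104.3 = 78.2 kips.

78.2 kips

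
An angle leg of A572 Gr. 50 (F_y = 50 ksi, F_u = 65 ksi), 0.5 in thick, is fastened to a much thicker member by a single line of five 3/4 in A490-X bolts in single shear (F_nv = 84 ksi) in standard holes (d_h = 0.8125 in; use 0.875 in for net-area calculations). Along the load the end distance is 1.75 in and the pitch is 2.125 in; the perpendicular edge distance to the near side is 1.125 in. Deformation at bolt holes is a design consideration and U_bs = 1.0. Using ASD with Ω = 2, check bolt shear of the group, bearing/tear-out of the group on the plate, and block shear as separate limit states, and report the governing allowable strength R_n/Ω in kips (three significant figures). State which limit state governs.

Bolt shear: A_b = π·0.75²/4 = 0.4418 in²; R_n = 84 × 0.4418 × 5 × 1 = 185.6 kips → 185.6 / 2 = 92.8 kips.
Bearing: edge l_c = 1.344, r_n = 52.41 kips; interior l_c = 1.312, r_n = 51.19 kips; R_n = 52.41 + 4·51.19 = 257.2 kips → 129 kips.
Block shear: A_gv = 5.125, A_nv = 3.156, A_nt = 0.3438 in²; R_n = min(0.6F_uA_nv, 0.6F_yA_gv) + U_bs·F_u·A_nt = 145.4 kips → 72.7 kips.
Block shear governs: 72.7 kips.

72.7 kips (block shear governs)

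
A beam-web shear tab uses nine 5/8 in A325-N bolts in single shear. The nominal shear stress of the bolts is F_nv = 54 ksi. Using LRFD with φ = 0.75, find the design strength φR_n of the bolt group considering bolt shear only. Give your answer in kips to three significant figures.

A_b = π × 0.625² / 4 = 0.3068 in².
R_n = F_nv · A_b · n · n_s = 54 × 0.3068 × 9 × 1 = 149.1 kips.
Design strength φR_n = 0.75 × 149.1 = 112 kips.

112 kips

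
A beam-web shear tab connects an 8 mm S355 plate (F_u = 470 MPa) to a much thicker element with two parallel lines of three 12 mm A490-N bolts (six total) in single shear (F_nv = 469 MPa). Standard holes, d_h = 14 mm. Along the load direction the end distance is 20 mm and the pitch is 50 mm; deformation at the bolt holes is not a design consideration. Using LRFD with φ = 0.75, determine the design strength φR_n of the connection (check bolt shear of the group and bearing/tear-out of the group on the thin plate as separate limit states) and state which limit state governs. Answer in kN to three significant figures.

Bolt shear: A_b = π·12²/4 = 113.1 mm²; R_n = 469 × 113.1 × 6 × 1 / 1000 = 318.3 kN → 0.75 × 318.3 = 239 kN.
Bearing (1.5 l_c t F_u ≤ 3.0 d t F_u): upper limit = 3.0·12·8·470 / 1000 = 135.4 kN.
  Edge l_c = 20 − 14/2 = 13 → r_n = 73.32 kN; interior l_c = 50 − 14 = 36 → r_n = 135.4 kN.
  R_n,bearing = 2·73.32 + 4·135.4 = 688.1 kN → 0.75 × 688.1 = 516 kN.
Bolt shear governs: 239 kN.

239 kN (bolt shear governs)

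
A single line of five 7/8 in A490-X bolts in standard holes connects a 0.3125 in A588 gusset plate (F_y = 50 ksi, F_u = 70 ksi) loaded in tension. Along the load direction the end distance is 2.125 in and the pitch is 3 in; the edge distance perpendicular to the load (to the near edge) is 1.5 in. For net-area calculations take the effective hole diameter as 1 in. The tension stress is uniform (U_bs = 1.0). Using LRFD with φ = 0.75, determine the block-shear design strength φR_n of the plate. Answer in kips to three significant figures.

Shear plane L_v = 2.125 + 4·3 = 14.12 in; A_gv = 14.12 × 0.3125 = 4.414 in².
A_nv = (14.12 − 4.5·1) × 0.3125 = 3.008 in².
A_nt = (1.5 − 0.5·1) × 0.3125 = 0.3125 in².
0.6 F_u A_nv = 126.3 kips; 0.6 F_y A_gv = 132.4 kips → shear rupture governs the shear term.
R_n = 126.3 + 1.0 × 70 × 0.3125 = 148.2 kips.
Design strength φR_n = 0.75 × 148.2 = 111 kips.

111 kips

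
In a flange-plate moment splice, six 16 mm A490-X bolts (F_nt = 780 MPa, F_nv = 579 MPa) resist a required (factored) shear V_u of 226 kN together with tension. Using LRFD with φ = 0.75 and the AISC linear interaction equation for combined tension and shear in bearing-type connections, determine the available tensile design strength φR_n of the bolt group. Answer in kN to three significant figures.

613 kN

A_b = π·16²/4 = 201.1 mm²; f_rv = 226 × 1000 / (6 × 201.1) = 187.3 MPa.
F'_nt = 1.3 F_nt − (F_nt / φF_nv) f_rv = 1.3·780 − (780/(0.75·579))·187.3 = 677.5 MPa, capped at F_nt → F'_nt = 677.5 MPa.
R_n = F'_nt · A_b · n = 677.5 × 201.1 × 6 / 1000 = 817.3 kN.
Design strength φR_n = 0.75 × 817.3 = 613 kN.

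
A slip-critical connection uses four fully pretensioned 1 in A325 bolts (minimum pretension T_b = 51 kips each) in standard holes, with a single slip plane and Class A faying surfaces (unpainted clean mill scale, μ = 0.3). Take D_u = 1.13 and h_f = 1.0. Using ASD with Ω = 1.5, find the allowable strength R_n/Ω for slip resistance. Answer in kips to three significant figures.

R_n = μ · D_u · h_f · T_b · n_s · n_b = 0.3 × 1.13 × 1.0 × 51 × 1 × 4 = 69.16 kips.
Allowable strength R_n/Ω = 69.16 / 1.5 = 46.1 kips.

46.1 kips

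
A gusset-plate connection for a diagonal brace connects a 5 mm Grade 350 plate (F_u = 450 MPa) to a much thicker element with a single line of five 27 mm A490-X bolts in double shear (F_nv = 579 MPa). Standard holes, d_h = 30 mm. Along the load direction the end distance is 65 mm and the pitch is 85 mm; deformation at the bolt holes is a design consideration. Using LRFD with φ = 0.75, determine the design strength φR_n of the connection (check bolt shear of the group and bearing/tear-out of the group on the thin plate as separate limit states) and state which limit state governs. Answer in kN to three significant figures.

Bolt shear: A_b = π·27²/4 = 572.6 mm²; R_n = 579 × 572.6 × 5 × 2 / 1000 = 3315 kN → 0.75 × 3315 = 2490 kN.
Bearing (1.2 l_c t F_u ≤ 2.4 d t F_u): upper limit = 2.4·27·5·450 / 1000 = 145.8 kN.
  Edge l_c = 65 − 30/2 = 50 → r_n = 135 kN; interior l_c = 85 − 30 = 55 → r_n = 145.8 kN.
  R_n,bearing = 1·135 + 4·145.8 = 718.2 kN → 0.75 × 718.2 = 539 kN.
Bearing governs: 539 kN.

539 kN (bearing governs)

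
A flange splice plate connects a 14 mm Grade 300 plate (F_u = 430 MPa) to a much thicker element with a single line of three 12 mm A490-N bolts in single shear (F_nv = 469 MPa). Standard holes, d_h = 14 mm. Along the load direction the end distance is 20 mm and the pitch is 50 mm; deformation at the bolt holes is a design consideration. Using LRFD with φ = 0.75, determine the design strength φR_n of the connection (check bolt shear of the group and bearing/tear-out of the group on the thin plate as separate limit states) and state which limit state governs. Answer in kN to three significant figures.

Bolt shear: A_b = π·12²/4 = 113.1 mm²; R_n = 469 × 113.1 × 3 × 1 / 1000 = 159.1 kN → 0.75 × 159.1 = 119 kN.
Bearing (1.2 l_c t F_u ≤ 2.4 d t F_u): upper limit = 2.4·12·14·430 / 1000 = 173.4 kN.
  Edge l_c = 20 − 14/2 = 13 → r_n = 93.91 kN; interior l_c = 50 − 14 = 36 → r_n = 173.4 kN.
  R_n,bearing = 1·93.91 + 2·173.4 = 440.7 kN → 0.75 × 440.7 = 330 kN.
Bolt shear governs: 119 kN.

119 kN (bolt shear governs)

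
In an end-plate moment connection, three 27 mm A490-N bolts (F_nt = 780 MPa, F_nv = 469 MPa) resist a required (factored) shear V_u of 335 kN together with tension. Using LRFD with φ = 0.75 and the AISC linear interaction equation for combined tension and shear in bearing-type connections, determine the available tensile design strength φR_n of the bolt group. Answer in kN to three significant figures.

749 kN

A_b = π·27²/4 = 572.6 mm²; f_rv = 335 × 1000 / (3 × 572.6) = 195 MPa.
F'_nt = 1.3 F_nt − (F_nt / φF_nv) f_rv = 1.3·780 − (780/(0.75·469))·195 = 581.5 MPa, capped at F_nt → F'_nt = 581.5 MPa.
R_n = F'_nt · A_b · n = 581.5 × 572.6 × 3 / 1000 = 998.9 kN.
Design strength φR_n = 0.75 × 998.9 = 749 kN.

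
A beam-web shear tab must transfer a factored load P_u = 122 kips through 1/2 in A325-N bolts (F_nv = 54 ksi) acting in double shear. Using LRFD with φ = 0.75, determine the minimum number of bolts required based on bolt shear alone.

8 bolts

A_b = π·0.5²/4 = 0.1963 in².
Per-bolt design strength φR_n = 0.75 × 54 × 0.1963 × 2 = 15.9 kips.
n ≥ 122 / 15.9 = 7.671 → use 8 bolts.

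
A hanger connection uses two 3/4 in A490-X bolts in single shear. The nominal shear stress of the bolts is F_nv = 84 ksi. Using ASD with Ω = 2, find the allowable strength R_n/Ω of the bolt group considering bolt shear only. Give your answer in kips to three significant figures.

A_b = π × 0.75² / 4 = 0.4418 in².
R_n = F_nv · A_b · n · n_s = 84 × 0.4418 × 2 × 1 = 74.22 kips.
Allowable strength R_n/Ω = 74.22 / 2 = 37.1 kips.

37.1 kips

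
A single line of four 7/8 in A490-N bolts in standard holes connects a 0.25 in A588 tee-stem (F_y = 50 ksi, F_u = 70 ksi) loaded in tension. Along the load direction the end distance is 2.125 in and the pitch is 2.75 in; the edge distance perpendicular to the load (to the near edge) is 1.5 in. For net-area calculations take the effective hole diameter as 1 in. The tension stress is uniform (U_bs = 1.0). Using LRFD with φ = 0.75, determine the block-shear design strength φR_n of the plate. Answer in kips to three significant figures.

67.3 kips

Shear plane L_v = 2.125 + 3·2.75 = 10.38 in; A_gv = 10.38 × 0.25 = 2.594 in².
A_nv = (10.38 − 3.5·1) × 0.25 = 1.719 in².
A_nt = (1.5 − 0.5·1) × 0.25 = 0.25 in².
0.6 F_u A_nv = 72.19 kips; 0.6 F_y A_gv = 77.81 kips → shear rupture governs the shear term.
R_n = 72.19 + 1.0 × 70 × 0.25 = 89.69 kips.
Design strength φR_n = 0.75 × 89.69 = 67.3 kips.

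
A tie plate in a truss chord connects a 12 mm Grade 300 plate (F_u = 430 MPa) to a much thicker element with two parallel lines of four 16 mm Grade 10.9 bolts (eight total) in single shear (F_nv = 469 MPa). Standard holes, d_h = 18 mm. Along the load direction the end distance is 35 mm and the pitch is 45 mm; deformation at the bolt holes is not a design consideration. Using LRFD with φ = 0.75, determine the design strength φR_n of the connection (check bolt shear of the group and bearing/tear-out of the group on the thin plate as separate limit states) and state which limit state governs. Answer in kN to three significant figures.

566 kN (bolt shear governs)

Bolt shear: A_b = π·16²/4 = 201.1 mm²; R_n = 469 × 201.1 × 8 × 1 / 1000 = 754.4 kN → 0.75 × 754.4 = 566 kN.
Bearing (1.5 l_c t F_u ≤ 3.0 d t F_u): upper limit = 3.0·16·12·430 / 1000 = 247.7 kN.
  Edge l_c = 35 − 18/2 = 26 → r_n = 201.2 kN; interior l_c = 45 − 18 = 27 → r_n = 209 kN.
  R_n,bearing = 2·201.2 + 6·209 = 1656 kN → 0.75 × 1656 = 1240 kN.
Bolt shear governs: 566 kN.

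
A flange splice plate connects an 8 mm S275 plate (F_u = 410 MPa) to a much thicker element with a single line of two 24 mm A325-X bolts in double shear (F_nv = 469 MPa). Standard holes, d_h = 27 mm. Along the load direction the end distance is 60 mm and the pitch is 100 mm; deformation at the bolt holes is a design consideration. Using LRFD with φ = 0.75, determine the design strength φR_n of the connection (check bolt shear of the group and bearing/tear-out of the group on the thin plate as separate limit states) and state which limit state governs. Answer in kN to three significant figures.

279 kN (bearing governs)

Bolt shear: A_b = π·24²/4 = 452.4 mm²; R_n = 469 × 452.4 × 2 × 2 / 1000 = 848.7 kN → 0.75 × 848.7 = 637 kN.
Bearing (1.2 l_c t F_u ≤ 2.4 d t F_u): upper limit = 2.4·24·8·410 / 1000 = 188.9 kN.
  Edge l_c = 60 − 27/2 = 46.5 → r_n = 183 kN; interior l_c = 100 − 27 = 73 → r_n = 188.9 kN.
  R_n,bearing = 1·183 + 1·188.9 = 372 kN → 0.75 × 372 = 279 kN.
Bearing governs: 279 kN.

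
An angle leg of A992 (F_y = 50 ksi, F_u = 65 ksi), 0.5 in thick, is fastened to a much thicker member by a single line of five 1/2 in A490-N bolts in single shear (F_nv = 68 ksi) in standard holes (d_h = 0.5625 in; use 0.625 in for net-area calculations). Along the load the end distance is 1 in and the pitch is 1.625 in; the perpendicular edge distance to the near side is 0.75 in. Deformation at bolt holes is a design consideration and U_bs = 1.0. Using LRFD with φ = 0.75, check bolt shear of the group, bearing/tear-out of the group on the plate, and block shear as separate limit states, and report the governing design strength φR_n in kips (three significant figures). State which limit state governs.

Bolt shear: A_b = π·0.5²/4 = 0.1963 in²; R_n = 68 × 0.1963 × 5 × 1 = 66.76 kips → 0.75 × 66.76 = 50.1 kips.
Bearing: edge l_c = 0.7188, r_n = 28.03 kips; interior l_c = 1.062, r_n = 39 kips; R_n = 28.03 + 4·39 = 184 kips → 138 kips.
Block shear: A_gv = 3.75, A_nv = 2.344, A_nt = 0.2188 in²; R_n = min(0.6F_uA_nv, 0.6F_yA_gv) + U_bs·F_u·A_nt = 105.6 kips → 79.2 kips.
Bolt shear governs: 50.1 kips.

50.1 kips (bolt shear governs)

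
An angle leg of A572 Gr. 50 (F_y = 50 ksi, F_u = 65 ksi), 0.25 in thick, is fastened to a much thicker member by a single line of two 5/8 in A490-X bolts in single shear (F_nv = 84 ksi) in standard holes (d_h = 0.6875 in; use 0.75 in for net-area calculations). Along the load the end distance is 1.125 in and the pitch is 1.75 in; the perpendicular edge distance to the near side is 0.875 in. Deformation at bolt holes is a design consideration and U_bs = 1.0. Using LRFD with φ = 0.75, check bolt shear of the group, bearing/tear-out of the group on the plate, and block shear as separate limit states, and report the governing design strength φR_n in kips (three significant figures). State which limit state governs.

Bolt shear: A_b = π·0.625²/4 = 0.3068 in²; R_n = 84 × 0.3068 × 2 × 1 = 51.54 kips → 0.75 × 51.54 = 38.7 kips.
Bearing: edge l_c = 0.7812, r_n = 15.23 kips; interior l_c = 1.062, r_n = 20.72 kips; R_n = 15.23 + 1·20.72 = 35.95 kips → 27 kips.
Block shear: A_gv = 0.7188, A_nv = 0.4375, A_nt = 0.125 in²; R_n = min(0.6F_uA_nv, 0.6F_yA_gv) + U_bs·F_u·A_nt = 25.19 kips → 18.9 kips.
Block shear governs: 18.9 kips.

18.9 kips (block shear governs)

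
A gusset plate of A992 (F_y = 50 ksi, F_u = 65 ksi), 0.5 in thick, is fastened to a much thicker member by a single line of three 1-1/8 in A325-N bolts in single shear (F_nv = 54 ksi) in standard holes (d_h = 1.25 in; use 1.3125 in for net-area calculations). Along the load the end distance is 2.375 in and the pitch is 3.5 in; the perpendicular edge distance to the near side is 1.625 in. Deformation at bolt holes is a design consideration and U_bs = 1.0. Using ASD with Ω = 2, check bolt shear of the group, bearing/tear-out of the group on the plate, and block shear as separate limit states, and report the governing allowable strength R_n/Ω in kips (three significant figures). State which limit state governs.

75.2 kips (block shear governs)

Bolt shear: A_b = π·1.125²/4 = 0.994 in²; R_n = 54 × 0.994 × 3 × 1 = 161 kips → 161 / 2 = 80.5 kips.
Bearing: edge l_c = 1.75, r_n = 68.25 kips; interior l_c = 2.25, r_n = 87.75 kips; R_n = 68.25 + 2·87.75 = 243.7 kips → 122 kips.
Block shear: A_gv = 4.688, A_nv = 3.047, A_nt = 0.4844 in²; R_n = min(0.6F_uA_nv, 0.6F_yA_gv) + U_bs·F_u·A_nt = 150.3 kips → 75.2 kips.
Block shear governs: 75.2 kips.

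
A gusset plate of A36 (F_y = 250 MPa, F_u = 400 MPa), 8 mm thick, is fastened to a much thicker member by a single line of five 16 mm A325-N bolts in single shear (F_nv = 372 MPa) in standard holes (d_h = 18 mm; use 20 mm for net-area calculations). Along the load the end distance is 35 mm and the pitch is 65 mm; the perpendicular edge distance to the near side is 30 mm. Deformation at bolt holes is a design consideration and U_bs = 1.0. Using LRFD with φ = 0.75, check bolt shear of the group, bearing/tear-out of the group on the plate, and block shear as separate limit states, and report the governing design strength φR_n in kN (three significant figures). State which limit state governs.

Bolt shear: A_b = π·16²/4 = 201.1 mm²; R_n = 372 × 201.1 × 5 × 1 / 1000 = 374 kN → 0.75 × 374 = 280 kN.
Bearing: edge l_c = 26, r_n = 99.84 kN; interior l_c = 47, r_n = 122.9 kN; R_n = 99.84 + 4·122.9 = 591.4 kN → 444 kN.
Block shear: A_gv = 2360, A_nv = 1640, A_nt = 160 mm²; R_n = min(0.6F_uA_nv, 0.6F_yA_gv) + U_bs·F_u·A_nt = 418 kN → 314 kN.
Bolt shear governs: 280 kN.

280 kN (bolt shear governs)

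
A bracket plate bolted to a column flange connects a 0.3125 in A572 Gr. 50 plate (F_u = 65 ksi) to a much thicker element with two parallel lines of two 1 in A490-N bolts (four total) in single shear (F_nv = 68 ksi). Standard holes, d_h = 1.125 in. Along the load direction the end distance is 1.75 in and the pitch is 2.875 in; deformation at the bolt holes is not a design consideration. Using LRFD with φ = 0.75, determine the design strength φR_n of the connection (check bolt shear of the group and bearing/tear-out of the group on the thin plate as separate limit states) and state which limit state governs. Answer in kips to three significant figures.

Bolt shear: A_b = π·1²/4 = 0.7854 in²; R_n = 68 × 0.7854 × 4 × 1 = 213.6 kips → 0.75 × 213.6 = 160 kips.
Bearing (1.5 l_c t F_u ≤ 3.0 d t F_u): upper limit = 3.0·1·0.3125·65 = 60.94 kips.
  Edge l_c = 1.75 − 1.125/2 = 1.188 → r_n = 36.18 kips; interior l_c = 2.875 − 1.125 = 1.75 → r_n = 53.32 kips.
  R_n,bearing = 2·36.18 + 2·53.32 = 179 kips → 0.75 × 179 = 134 kips.
Bearing governs: 134 kips.

134 kips (bearing governs)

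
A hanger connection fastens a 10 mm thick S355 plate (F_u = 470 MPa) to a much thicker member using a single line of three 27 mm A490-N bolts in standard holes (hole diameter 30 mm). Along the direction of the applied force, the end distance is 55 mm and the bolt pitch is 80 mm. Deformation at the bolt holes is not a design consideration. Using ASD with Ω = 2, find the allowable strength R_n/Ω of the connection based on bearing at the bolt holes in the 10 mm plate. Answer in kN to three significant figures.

Per bolt r_n = 1.5 l_c t F_u ≤ 3.0 d t F_u; upper limit = 3.0 × 27 × 10 × 470 / 1000 = 380.7 kN.
Edge bolt: l_c = 55 − 30/2 = 40 mm → 1.5 × 40 × 10 × 470 / 1000 = 282 → r_n = 282 kN.
Interior bolts: l_c = 80 − 30 = 50 mm → 1.5 × 50 × 10 × 470 / 1000 = 352.5 → r_n = 352.5 kN.
R_n = 1 × 282 + 2 × 352.5 = 987 kN.
Allowable strength R_n/Ω = 987 / 2 = 494 kN.

494 kN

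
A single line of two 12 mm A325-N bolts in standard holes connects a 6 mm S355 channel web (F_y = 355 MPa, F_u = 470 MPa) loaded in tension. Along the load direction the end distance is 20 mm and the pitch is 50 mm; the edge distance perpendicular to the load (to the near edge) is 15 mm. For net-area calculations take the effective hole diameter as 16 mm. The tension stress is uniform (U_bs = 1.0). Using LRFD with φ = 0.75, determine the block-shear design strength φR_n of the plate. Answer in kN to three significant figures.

73.2 kN

Shear plane L_v = 20 + 1·50 = 70 mm; A_gv = 70 × 6 = 420 mm².
A_nv = (70 − 1.5·16) × 6 = 276 mm².
A_nt = (15 − 0.5·16) × 6 = 42 mm².
0.6 F_u A_nv = 77.83 kN; 0.6 F_y A_gv = 89.46 kN → shear rupture governs the shear term.
R_n = 77.83 + 1.0 × 470 × 42 / 1000 = 97.57 kN.
Design strength φR_n = 0.75 × 97.57 = 73.2 kN.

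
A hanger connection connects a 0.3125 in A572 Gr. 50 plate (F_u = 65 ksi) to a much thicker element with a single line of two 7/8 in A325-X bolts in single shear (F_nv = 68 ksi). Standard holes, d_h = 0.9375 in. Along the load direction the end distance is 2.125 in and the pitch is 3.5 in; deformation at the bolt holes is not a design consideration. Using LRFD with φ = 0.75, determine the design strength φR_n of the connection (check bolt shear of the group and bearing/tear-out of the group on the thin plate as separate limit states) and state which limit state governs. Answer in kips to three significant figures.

Bolt shear: A_b = π·0.875²/4 = 0.6013 in²; R_n = 68 × 0.6013 × 2 × 1 = 81.78 kips → 0.75 × 81.78 = 61.3 kips.
Bearing (1.5 l_c t F_u ≤ 3.0 d t F_u): upper limit = 3.0·0.875·0.3125·65 = 53.32 kips.
  Edge l_c = 2.125 − 0.9375/2 = 1.656 → r_n = 50.46 kips; interior l_c = 3.5 − 0.9375 = 2.562 → r_n = 53.32 kips.
  R_n,bearing = 1·50.46 + 1·53.32 = 103.8 kips → 0.75 × 103.8 = 77.8 kips.
Bolt shear governs: 61.3 kips.

61.3 kips (bolt shear governs)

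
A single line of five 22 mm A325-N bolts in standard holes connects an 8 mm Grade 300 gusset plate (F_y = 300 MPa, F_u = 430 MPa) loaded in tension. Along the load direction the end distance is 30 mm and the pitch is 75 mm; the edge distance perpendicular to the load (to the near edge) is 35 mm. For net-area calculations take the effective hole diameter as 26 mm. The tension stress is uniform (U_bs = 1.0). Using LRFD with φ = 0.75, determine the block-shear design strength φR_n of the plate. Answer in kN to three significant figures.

386 kN

Shear plane L_v = 30 + 4·75 = 330 mm; A_gv = 330 × 8 = 2640 mm².
A_nv = (330 − 4.5·26) × 8 = 1704 mm².
A_nt = (35 − 0.5·26) × 8 = 176 mm².
0.6 F_u A_nv = 439.6 kN; 0.6 F_y A_gv = 475.2 kN → shear rupture governs the shear term.
R_n = 439.6 + 1.0 × 430 × 176 / 1000 = 515.3 kN.
Design strength φR_n = 0.75 × 515.3 = 386 kN.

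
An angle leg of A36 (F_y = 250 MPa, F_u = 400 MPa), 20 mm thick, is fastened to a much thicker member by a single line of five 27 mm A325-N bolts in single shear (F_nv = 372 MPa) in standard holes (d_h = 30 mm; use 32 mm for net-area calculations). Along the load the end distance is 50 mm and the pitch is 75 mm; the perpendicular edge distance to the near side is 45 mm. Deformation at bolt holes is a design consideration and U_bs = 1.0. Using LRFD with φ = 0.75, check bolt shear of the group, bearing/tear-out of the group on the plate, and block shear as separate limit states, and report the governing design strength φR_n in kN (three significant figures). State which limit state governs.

Bolt shear: A_b = π·27²/4 = 572.6 mm²; R_n = 372 × 572.6 × 5 × 1 / 1000 = 1065 kN → 0.75 × 1065 = 799 kN.
Bearing: edge l_c = 35, r_n = 336 kN; interior l_c = 45, r_n = 432 kN; R_n = 336 + 4·432 = 2064 kN → 1550 kN.
Block shear: A_gv = 7000, A_nv = 4120, A_nt = 580 mm²; R_n = min(0.6F_uA_nv, 0.6F_yA_gv) + U_bs·F_u·A_nt = 1221 kN → 916 kN.
Bolt shear governs: 799 kN.

799 kN (bolt shear governs)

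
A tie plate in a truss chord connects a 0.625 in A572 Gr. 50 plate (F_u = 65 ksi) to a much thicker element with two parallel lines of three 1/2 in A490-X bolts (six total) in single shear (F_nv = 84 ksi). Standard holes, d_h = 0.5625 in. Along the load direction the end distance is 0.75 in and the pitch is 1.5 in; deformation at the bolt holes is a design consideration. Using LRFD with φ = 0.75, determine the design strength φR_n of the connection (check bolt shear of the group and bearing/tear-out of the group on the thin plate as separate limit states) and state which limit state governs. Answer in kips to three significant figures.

Bolt shear: A_b = π·0.5²/4 = 0.1963 in²; R_n = 84 × 0.1963 × 6 × 1 = 98.96 kips → 0.75 × 98.96 = 74.2 kips.
Bearing (1.2 l_c t F_u ≤ 2.4 d t F_u): upper limit = 2.4·0.5·0.625·65 = 48.75 kips.
  Edge l_c = 0.75 − 0.5625/2 = 0.4688 → r_n = 22.85 kips; interior l_c = 1.5 − 0.5625 = 0.9375 → r_n = 45.7 kips.
  R_n,bearing = 2·22.85 + 4·45.7 = 228.5 kips → 0.75 × 228.5 = 171 kips.
Bolt shear governs: 74.2 kips.

74.2 kips (bolt shear governs)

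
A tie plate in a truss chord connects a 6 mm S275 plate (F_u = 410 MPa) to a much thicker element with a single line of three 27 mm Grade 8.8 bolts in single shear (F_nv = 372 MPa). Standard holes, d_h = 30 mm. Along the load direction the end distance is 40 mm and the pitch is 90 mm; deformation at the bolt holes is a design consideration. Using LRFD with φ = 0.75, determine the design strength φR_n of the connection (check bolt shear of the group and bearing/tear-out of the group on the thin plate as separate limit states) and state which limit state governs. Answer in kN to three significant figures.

Bolt shear: A_b = π·27²/4 = 572.6 mm²; R_n = 372 × 572.6 × 3 × 1 / 1000 = 639 kN → 0.75 × 639 = 479 kN.
Bearing (1.2 l_c t F_u ≤ 2.4 d t F_u): upper limit = 2.4·27·6·410 / 1000 = 159.4 kN.
  Edge l_c = 40 − 30/2 = 25 → r_n = 73.8 kN; interior l_c = 90 − 30 = 60 → r_n = 159.4 kN.
  R_n,bearing = 1·73.8 + 2·159.4 = 392.6 kN → 0.75 × 392.6 = 294 kN.
Bearing governs: 294 kN.

294 kN (bearing governs)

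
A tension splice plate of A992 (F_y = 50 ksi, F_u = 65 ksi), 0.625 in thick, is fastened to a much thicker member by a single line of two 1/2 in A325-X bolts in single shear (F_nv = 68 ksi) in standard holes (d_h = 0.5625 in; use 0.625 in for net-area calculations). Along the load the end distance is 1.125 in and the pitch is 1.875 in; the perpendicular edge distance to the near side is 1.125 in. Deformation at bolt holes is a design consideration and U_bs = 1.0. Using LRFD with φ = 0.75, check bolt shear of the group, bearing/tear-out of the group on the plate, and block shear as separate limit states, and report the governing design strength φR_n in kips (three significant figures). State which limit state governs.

20 kips (bolt shear governs)

Bolt shear: A_b = π·0.5²/4 = 0.1963 in²; R_n = 68 × 0.1963 × 2 × 1 = 26.7 kips → 0.75 × 26.7 = 20 kips.
Bearing: edge l_c = 0.8438, r_n = 41.13 kips; interior l_c = 1.312, r_n = 48.75 kips; R_n = 41.13 + 1·48.75 = 89.88 kips → 67.4 kips.
Block shear: A_gv = 1.875, A_nv = 1.289, A_nt = 0.5078 in²; R_n = min(0.6F_uA_nv, 0.6F_yA_gv) + U_bs·F_u·A_nt = 83.28 kips → 62.5 kips.
Bolt shear governs: 20 kips.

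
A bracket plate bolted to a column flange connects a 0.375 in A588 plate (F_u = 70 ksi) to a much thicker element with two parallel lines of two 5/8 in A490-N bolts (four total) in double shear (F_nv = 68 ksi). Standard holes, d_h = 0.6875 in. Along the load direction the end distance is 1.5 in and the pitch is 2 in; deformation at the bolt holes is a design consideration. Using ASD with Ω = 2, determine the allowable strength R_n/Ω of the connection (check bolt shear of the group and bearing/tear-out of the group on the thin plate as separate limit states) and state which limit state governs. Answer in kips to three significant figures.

75.8 kips (bearing governs)

Bolt shear: A_b = π·0.625²/4 = 0.3068 in²; R_n = 68 × 0.3068 × 4 × 2 = 166.9 kips → 166.9 / 2 = 83.4 kips.
Bearing (1.2 l_c t F_u ≤ 2.4 d t F_u): upper limit = 2.4·0.625·0.375·70 = 39.38 kips.
  Edge l_c = 1.5 − 0.6875/2 = 1.156 → r_n = 36.42 kips; interior l_c = 2 − 0.6875 = 1.312 → r_n = 39.38 kips.
  R_n,bearing = 2·36.42 + 2·39.38 = 151.6 kips → 151.6 / 2 = 75.8 kips.
Bearing governs: 75.8 kips.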